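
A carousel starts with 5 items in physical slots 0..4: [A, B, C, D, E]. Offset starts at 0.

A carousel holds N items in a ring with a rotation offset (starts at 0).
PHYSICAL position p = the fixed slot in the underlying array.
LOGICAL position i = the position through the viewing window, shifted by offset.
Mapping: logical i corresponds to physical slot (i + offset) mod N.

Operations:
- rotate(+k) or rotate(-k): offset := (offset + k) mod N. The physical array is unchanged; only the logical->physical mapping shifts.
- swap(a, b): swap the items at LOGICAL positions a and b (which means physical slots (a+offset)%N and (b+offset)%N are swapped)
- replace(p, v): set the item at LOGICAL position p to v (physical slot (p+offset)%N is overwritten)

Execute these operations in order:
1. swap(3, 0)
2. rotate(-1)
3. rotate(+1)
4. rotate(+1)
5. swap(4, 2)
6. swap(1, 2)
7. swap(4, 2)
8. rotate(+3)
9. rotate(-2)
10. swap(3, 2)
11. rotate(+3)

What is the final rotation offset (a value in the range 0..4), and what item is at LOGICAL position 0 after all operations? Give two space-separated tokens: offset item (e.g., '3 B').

Answer: 0 E

Derivation:
After op 1 (swap(3, 0)): offset=0, physical=[D,B,C,A,E], logical=[D,B,C,A,E]
After op 2 (rotate(-1)): offset=4, physical=[D,B,C,A,E], logical=[E,D,B,C,A]
After op 3 (rotate(+1)): offset=0, physical=[D,B,C,A,E], logical=[D,B,C,A,E]
After op 4 (rotate(+1)): offset=1, physical=[D,B,C,A,E], logical=[B,C,A,E,D]
After op 5 (swap(4, 2)): offset=1, physical=[A,B,C,D,E], logical=[B,C,D,E,A]
After op 6 (swap(1, 2)): offset=1, physical=[A,B,D,C,E], logical=[B,D,C,E,A]
After op 7 (swap(4, 2)): offset=1, physical=[C,B,D,A,E], logical=[B,D,A,E,C]
After op 8 (rotate(+3)): offset=4, physical=[C,B,D,A,E], logical=[E,C,B,D,A]
After op 9 (rotate(-2)): offset=2, physical=[C,B,D,A,E], logical=[D,A,E,C,B]
After op 10 (swap(3, 2)): offset=2, physical=[E,B,D,A,C], logical=[D,A,C,E,B]
After op 11 (rotate(+3)): offset=0, physical=[E,B,D,A,C], logical=[E,B,D,A,C]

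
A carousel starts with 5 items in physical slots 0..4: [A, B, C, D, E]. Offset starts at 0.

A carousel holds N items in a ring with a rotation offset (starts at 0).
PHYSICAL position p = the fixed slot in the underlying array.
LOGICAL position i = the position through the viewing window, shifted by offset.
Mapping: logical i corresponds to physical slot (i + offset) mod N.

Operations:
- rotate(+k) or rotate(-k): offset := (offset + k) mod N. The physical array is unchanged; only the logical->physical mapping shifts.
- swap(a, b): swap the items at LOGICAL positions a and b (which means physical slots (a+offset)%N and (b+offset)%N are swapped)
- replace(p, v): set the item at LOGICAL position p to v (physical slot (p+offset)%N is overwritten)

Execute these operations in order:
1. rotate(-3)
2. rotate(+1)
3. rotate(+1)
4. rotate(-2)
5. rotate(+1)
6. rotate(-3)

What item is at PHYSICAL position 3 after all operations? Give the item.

After op 1 (rotate(-3)): offset=2, physical=[A,B,C,D,E], logical=[C,D,E,A,B]
After op 2 (rotate(+1)): offset=3, physical=[A,B,C,D,E], logical=[D,E,A,B,C]
After op 3 (rotate(+1)): offset=4, physical=[A,B,C,D,E], logical=[E,A,B,C,D]
After op 4 (rotate(-2)): offset=2, physical=[A,B,C,D,E], logical=[C,D,E,A,B]
After op 5 (rotate(+1)): offset=3, physical=[A,B,C,D,E], logical=[D,E,A,B,C]
After op 6 (rotate(-3)): offset=0, physical=[A,B,C,D,E], logical=[A,B,C,D,E]

Answer: D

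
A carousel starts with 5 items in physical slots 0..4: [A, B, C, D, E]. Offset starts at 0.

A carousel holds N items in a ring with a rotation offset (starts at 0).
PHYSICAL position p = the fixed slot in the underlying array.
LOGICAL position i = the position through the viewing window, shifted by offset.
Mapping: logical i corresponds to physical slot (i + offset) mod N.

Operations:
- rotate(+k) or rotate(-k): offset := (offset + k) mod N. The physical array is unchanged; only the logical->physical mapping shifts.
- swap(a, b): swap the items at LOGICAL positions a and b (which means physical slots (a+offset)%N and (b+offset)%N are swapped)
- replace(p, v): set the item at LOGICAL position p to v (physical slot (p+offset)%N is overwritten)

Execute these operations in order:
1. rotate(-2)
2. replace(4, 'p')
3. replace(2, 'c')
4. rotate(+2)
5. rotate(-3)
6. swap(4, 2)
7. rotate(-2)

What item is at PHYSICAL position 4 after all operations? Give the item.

After op 1 (rotate(-2)): offset=3, physical=[A,B,C,D,E], logical=[D,E,A,B,C]
After op 2 (replace(4, 'p')): offset=3, physical=[A,B,p,D,E], logical=[D,E,A,B,p]
After op 3 (replace(2, 'c')): offset=3, physical=[c,B,p,D,E], logical=[D,E,c,B,p]
After op 4 (rotate(+2)): offset=0, physical=[c,B,p,D,E], logical=[c,B,p,D,E]
After op 5 (rotate(-3)): offset=2, physical=[c,B,p,D,E], logical=[p,D,E,c,B]
After op 6 (swap(4, 2)): offset=2, physical=[c,E,p,D,B], logical=[p,D,B,c,E]
After op 7 (rotate(-2)): offset=0, physical=[c,E,p,D,B], logical=[c,E,p,D,B]

Answer: B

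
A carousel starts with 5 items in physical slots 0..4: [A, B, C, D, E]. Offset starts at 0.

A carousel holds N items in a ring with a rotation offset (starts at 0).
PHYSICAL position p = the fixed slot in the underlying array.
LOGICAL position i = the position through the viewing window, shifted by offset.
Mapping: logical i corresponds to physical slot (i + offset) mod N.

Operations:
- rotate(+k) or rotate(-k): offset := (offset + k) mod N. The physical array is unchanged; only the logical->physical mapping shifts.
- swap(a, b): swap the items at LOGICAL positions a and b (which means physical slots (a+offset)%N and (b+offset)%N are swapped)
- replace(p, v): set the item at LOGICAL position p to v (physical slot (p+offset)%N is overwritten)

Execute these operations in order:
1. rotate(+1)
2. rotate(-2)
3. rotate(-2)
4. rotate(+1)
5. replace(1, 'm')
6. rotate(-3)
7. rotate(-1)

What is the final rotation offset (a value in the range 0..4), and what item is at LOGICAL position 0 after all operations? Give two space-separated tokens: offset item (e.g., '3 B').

After op 1 (rotate(+1)): offset=1, physical=[A,B,C,D,E], logical=[B,C,D,E,A]
After op 2 (rotate(-2)): offset=4, physical=[A,B,C,D,E], logical=[E,A,B,C,D]
After op 3 (rotate(-2)): offset=2, physical=[A,B,C,D,E], logical=[C,D,E,A,B]
After op 4 (rotate(+1)): offset=3, physical=[A,B,C,D,E], logical=[D,E,A,B,C]
After op 5 (replace(1, 'm')): offset=3, physical=[A,B,C,D,m], logical=[D,m,A,B,C]
After op 6 (rotate(-3)): offset=0, physical=[A,B,C,D,m], logical=[A,B,C,D,m]
After op 7 (rotate(-1)): offset=4, physical=[A,B,C,D,m], logical=[m,A,B,C,D]

Answer: 4 m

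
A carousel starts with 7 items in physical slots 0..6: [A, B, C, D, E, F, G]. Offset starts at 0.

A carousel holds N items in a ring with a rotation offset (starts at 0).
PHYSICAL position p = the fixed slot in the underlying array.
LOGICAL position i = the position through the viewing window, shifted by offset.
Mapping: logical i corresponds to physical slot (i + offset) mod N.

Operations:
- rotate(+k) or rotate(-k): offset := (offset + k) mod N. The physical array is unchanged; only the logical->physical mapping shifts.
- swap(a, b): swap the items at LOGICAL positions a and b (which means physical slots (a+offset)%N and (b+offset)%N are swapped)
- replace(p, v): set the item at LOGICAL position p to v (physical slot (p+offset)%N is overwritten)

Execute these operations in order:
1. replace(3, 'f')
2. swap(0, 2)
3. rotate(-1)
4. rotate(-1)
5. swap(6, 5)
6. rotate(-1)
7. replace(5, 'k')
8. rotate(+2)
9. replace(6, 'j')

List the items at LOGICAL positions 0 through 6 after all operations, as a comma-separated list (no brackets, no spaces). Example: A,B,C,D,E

After op 1 (replace(3, 'f')): offset=0, physical=[A,B,C,f,E,F,G], logical=[A,B,C,f,E,F,G]
After op 2 (swap(0, 2)): offset=0, physical=[C,B,A,f,E,F,G], logical=[C,B,A,f,E,F,G]
After op 3 (rotate(-1)): offset=6, physical=[C,B,A,f,E,F,G], logical=[G,C,B,A,f,E,F]
After op 4 (rotate(-1)): offset=5, physical=[C,B,A,f,E,F,G], logical=[F,G,C,B,A,f,E]
After op 5 (swap(6, 5)): offset=5, physical=[C,B,A,E,f,F,G], logical=[F,G,C,B,A,E,f]
After op 6 (rotate(-1)): offset=4, physical=[C,B,A,E,f,F,G], logical=[f,F,G,C,B,A,E]
After op 7 (replace(5, 'k')): offset=4, physical=[C,B,k,E,f,F,G], logical=[f,F,G,C,B,k,E]
After op 8 (rotate(+2)): offset=6, physical=[C,B,k,E,f,F,G], logical=[G,C,B,k,E,f,F]
After op 9 (replace(6, 'j')): offset=6, physical=[C,B,k,E,f,j,G], logical=[G,C,B,k,E,f,j]

Answer: G,C,B,k,E,f,j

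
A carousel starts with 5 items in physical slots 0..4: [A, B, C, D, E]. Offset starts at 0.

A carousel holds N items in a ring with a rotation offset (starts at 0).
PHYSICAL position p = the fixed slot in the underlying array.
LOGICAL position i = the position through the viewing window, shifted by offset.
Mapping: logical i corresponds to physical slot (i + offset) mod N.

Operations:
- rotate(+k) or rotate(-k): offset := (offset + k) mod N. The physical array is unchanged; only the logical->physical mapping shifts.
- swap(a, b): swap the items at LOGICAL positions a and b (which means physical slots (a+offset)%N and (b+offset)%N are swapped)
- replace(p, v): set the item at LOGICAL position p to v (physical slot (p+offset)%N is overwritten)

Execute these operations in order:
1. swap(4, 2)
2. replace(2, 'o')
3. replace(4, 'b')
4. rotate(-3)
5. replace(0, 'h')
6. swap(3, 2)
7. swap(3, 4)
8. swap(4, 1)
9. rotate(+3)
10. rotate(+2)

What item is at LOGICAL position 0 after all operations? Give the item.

Answer: h

Derivation:
After op 1 (swap(4, 2)): offset=0, physical=[A,B,E,D,C], logical=[A,B,E,D,C]
After op 2 (replace(2, 'o')): offset=0, physical=[A,B,o,D,C], logical=[A,B,o,D,C]
After op 3 (replace(4, 'b')): offset=0, physical=[A,B,o,D,b], logical=[A,B,o,D,b]
After op 4 (rotate(-3)): offset=2, physical=[A,B,o,D,b], logical=[o,D,b,A,B]
After op 5 (replace(0, 'h')): offset=2, physical=[A,B,h,D,b], logical=[h,D,b,A,B]
After op 6 (swap(3, 2)): offset=2, physical=[b,B,h,D,A], logical=[h,D,A,b,B]
After op 7 (swap(3, 4)): offset=2, physical=[B,b,h,D,A], logical=[h,D,A,B,b]
After op 8 (swap(4, 1)): offset=2, physical=[B,D,h,b,A], logical=[h,b,A,B,D]
After op 9 (rotate(+3)): offset=0, physical=[B,D,h,b,A], logical=[B,D,h,b,A]
After op 10 (rotate(+2)): offset=2, physical=[B,D,h,b,A], logical=[h,b,A,B,D]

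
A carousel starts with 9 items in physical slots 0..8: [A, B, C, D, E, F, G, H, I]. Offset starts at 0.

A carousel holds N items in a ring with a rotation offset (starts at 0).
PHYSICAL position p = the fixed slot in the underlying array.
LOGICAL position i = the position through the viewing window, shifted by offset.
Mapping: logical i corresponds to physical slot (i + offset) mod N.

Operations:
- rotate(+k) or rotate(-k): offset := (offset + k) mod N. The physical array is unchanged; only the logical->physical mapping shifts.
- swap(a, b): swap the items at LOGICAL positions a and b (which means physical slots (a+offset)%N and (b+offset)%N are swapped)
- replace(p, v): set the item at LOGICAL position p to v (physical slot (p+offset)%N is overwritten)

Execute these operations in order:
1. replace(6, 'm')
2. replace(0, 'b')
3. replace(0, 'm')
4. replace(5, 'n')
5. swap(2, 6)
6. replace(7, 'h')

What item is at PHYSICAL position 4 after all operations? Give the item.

Answer: E

Derivation:
After op 1 (replace(6, 'm')): offset=0, physical=[A,B,C,D,E,F,m,H,I], logical=[A,B,C,D,E,F,m,H,I]
After op 2 (replace(0, 'b')): offset=0, physical=[b,B,C,D,E,F,m,H,I], logical=[b,B,C,D,E,F,m,H,I]
After op 3 (replace(0, 'm')): offset=0, physical=[m,B,C,D,E,F,m,H,I], logical=[m,B,C,D,E,F,m,H,I]
After op 4 (replace(5, 'n')): offset=0, physical=[m,B,C,D,E,n,m,H,I], logical=[m,B,C,D,E,n,m,H,I]
After op 5 (swap(2, 6)): offset=0, physical=[m,B,m,D,E,n,C,H,I], logical=[m,B,m,D,E,n,C,H,I]
After op 6 (replace(7, 'h')): offset=0, physical=[m,B,m,D,E,n,C,h,I], logical=[m,B,m,D,E,n,C,h,I]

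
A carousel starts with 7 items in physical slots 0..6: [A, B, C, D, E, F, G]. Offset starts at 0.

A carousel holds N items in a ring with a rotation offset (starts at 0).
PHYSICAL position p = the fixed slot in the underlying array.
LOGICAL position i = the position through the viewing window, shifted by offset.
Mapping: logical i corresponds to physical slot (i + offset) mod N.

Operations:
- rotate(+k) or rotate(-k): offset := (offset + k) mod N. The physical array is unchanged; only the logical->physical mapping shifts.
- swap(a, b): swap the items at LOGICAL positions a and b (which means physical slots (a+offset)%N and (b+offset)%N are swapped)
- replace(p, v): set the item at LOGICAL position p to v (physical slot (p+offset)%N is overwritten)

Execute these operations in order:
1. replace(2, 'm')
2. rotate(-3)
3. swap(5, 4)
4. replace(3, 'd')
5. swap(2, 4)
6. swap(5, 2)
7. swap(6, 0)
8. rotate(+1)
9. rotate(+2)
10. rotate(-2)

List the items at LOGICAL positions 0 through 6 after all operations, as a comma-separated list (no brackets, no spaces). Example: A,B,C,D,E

After op 1 (replace(2, 'm')): offset=0, physical=[A,B,m,D,E,F,G], logical=[A,B,m,D,E,F,G]
After op 2 (rotate(-3)): offset=4, physical=[A,B,m,D,E,F,G], logical=[E,F,G,A,B,m,D]
After op 3 (swap(5, 4)): offset=4, physical=[A,m,B,D,E,F,G], logical=[E,F,G,A,m,B,D]
After op 4 (replace(3, 'd')): offset=4, physical=[d,m,B,D,E,F,G], logical=[E,F,G,d,m,B,D]
After op 5 (swap(2, 4)): offset=4, physical=[d,G,B,D,E,F,m], logical=[E,F,m,d,G,B,D]
After op 6 (swap(5, 2)): offset=4, physical=[d,G,m,D,E,F,B], logical=[E,F,B,d,G,m,D]
After op 7 (swap(6, 0)): offset=4, physical=[d,G,m,E,D,F,B], logical=[D,F,B,d,G,m,E]
After op 8 (rotate(+1)): offset=5, physical=[d,G,m,E,D,F,B], logical=[F,B,d,G,m,E,D]
After op 9 (rotate(+2)): offset=0, physical=[d,G,m,E,D,F,B], logical=[d,G,m,E,D,F,B]
After op 10 (rotate(-2)): offset=5, physical=[d,G,m,E,D,F,B], logical=[F,B,d,G,m,E,D]

Answer: F,B,d,G,m,E,D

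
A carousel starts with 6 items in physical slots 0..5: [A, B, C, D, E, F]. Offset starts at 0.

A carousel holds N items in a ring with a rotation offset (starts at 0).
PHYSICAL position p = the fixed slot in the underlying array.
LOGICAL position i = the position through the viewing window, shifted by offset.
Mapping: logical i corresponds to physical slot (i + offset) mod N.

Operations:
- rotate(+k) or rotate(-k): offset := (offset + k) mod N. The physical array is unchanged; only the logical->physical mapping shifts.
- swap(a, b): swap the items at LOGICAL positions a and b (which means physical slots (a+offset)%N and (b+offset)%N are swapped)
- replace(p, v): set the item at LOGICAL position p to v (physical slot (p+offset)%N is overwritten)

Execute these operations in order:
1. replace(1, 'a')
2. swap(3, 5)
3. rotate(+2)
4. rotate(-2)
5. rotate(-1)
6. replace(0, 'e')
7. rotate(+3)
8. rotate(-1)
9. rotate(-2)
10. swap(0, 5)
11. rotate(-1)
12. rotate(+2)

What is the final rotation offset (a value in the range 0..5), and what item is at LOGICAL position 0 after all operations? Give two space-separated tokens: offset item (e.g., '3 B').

After op 1 (replace(1, 'a')): offset=0, physical=[A,a,C,D,E,F], logical=[A,a,C,D,E,F]
After op 2 (swap(3, 5)): offset=0, physical=[A,a,C,F,E,D], logical=[A,a,C,F,E,D]
After op 3 (rotate(+2)): offset=2, physical=[A,a,C,F,E,D], logical=[C,F,E,D,A,a]
After op 4 (rotate(-2)): offset=0, physical=[A,a,C,F,E,D], logical=[A,a,C,F,E,D]
After op 5 (rotate(-1)): offset=5, physical=[A,a,C,F,E,D], logical=[D,A,a,C,F,E]
After op 6 (replace(0, 'e')): offset=5, physical=[A,a,C,F,E,e], logical=[e,A,a,C,F,E]
After op 7 (rotate(+3)): offset=2, physical=[A,a,C,F,E,e], logical=[C,F,E,e,A,a]
After op 8 (rotate(-1)): offset=1, physical=[A,a,C,F,E,e], logical=[a,C,F,E,e,A]
After op 9 (rotate(-2)): offset=5, physical=[A,a,C,F,E,e], logical=[e,A,a,C,F,E]
After op 10 (swap(0, 5)): offset=5, physical=[A,a,C,F,e,E], logical=[E,A,a,C,F,e]
After op 11 (rotate(-1)): offset=4, physical=[A,a,C,F,e,E], logical=[e,E,A,a,C,F]
After op 12 (rotate(+2)): offset=0, physical=[A,a,C,F,e,E], logical=[A,a,C,F,e,E]

Answer: 0 A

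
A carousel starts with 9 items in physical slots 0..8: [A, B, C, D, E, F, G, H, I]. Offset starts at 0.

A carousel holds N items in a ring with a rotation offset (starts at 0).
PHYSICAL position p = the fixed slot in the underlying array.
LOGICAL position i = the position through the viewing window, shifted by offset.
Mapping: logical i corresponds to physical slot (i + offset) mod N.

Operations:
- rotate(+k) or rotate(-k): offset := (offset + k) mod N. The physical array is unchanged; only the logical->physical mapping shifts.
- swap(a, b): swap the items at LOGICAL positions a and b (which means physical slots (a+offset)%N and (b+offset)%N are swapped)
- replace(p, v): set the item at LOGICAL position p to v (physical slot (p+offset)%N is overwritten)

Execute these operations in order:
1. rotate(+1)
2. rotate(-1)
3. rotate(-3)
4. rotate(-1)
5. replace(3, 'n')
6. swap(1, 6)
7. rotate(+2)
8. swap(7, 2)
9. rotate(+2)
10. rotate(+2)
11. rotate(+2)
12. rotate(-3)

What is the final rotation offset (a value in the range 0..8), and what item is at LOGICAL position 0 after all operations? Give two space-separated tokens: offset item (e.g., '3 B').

After op 1 (rotate(+1)): offset=1, physical=[A,B,C,D,E,F,G,H,I], logical=[B,C,D,E,F,G,H,I,A]
After op 2 (rotate(-1)): offset=0, physical=[A,B,C,D,E,F,G,H,I], logical=[A,B,C,D,E,F,G,H,I]
After op 3 (rotate(-3)): offset=6, physical=[A,B,C,D,E,F,G,H,I], logical=[G,H,I,A,B,C,D,E,F]
After op 4 (rotate(-1)): offset=5, physical=[A,B,C,D,E,F,G,H,I], logical=[F,G,H,I,A,B,C,D,E]
After op 5 (replace(3, 'n')): offset=5, physical=[A,B,C,D,E,F,G,H,n], logical=[F,G,H,n,A,B,C,D,E]
After op 6 (swap(1, 6)): offset=5, physical=[A,B,G,D,E,F,C,H,n], logical=[F,C,H,n,A,B,G,D,E]
After op 7 (rotate(+2)): offset=7, physical=[A,B,G,D,E,F,C,H,n], logical=[H,n,A,B,G,D,E,F,C]
After op 8 (swap(7, 2)): offset=7, physical=[F,B,G,D,E,A,C,H,n], logical=[H,n,F,B,G,D,E,A,C]
After op 9 (rotate(+2)): offset=0, physical=[F,B,G,D,E,A,C,H,n], logical=[F,B,G,D,E,A,C,H,n]
After op 10 (rotate(+2)): offset=2, physical=[F,B,G,D,E,A,C,H,n], logical=[G,D,E,A,C,H,n,F,B]
After op 11 (rotate(+2)): offset=4, physical=[F,B,G,D,E,A,C,H,n], logical=[E,A,C,H,n,F,B,G,D]
After op 12 (rotate(-3)): offset=1, physical=[F,B,G,D,E,A,C,H,n], logical=[B,G,D,E,A,C,H,n,F]

Answer: 1 B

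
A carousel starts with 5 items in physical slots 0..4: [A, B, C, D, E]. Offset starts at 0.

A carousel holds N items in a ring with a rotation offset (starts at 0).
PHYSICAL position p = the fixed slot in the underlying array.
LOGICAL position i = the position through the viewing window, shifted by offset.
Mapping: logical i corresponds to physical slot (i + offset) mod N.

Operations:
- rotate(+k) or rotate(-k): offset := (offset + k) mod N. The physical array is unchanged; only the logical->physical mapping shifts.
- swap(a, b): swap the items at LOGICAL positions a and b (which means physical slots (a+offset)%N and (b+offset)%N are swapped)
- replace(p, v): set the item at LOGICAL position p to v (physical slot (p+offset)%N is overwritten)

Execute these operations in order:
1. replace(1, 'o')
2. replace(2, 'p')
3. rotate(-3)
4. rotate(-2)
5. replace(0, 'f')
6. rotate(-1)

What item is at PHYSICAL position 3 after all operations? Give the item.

After op 1 (replace(1, 'o')): offset=0, physical=[A,o,C,D,E], logical=[A,o,C,D,E]
After op 2 (replace(2, 'p')): offset=0, physical=[A,o,p,D,E], logical=[A,o,p,D,E]
After op 3 (rotate(-3)): offset=2, physical=[A,o,p,D,E], logical=[p,D,E,A,o]
After op 4 (rotate(-2)): offset=0, physical=[A,o,p,D,E], logical=[A,o,p,D,E]
After op 5 (replace(0, 'f')): offset=0, physical=[f,o,p,D,E], logical=[f,o,p,D,E]
After op 6 (rotate(-1)): offset=4, physical=[f,o,p,D,E], logical=[E,f,o,p,D]

Answer: D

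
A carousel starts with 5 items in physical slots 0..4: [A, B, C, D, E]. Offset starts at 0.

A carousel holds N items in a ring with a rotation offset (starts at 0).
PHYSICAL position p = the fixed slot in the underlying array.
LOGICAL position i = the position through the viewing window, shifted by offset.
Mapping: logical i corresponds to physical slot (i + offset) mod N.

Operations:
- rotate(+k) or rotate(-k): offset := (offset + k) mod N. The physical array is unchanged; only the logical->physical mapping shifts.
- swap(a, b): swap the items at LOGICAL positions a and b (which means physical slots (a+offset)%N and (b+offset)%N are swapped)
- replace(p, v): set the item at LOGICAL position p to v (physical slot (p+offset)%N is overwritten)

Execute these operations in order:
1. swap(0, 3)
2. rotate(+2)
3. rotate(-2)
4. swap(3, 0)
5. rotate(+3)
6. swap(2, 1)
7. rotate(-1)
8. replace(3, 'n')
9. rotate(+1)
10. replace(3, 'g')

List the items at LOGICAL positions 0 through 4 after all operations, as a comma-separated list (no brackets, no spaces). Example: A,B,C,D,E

Answer: D,A,n,g,C

Derivation:
After op 1 (swap(0, 3)): offset=0, physical=[D,B,C,A,E], logical=[D,B,C,A,E]
After op 2 (rotate(+2)): offset=2, physical=[D,B,C,A,E], logical=[C,A,E,D,B]
After op 3 (rotate(-2)): offset=0, physical=[D,B,C,A,E], logical=[D,B,C,A,E]
After op 4 (swap(3, 0)): offset=0, physical=[A,B,C,D,E], logical=[A,B,C,D,E]
After op 5 (rotate(+3)): offset=3, physical=[A,B,C,D,E], logical=[D,E,A,B,C]
After op 6 (swap(2, 1)): offset=3, physical=[E,B,C,D,A], logical=[D,A,E,B,C]
After op 7 (rotate(-1)): offset=2, physical=[E,B,C,D,A], logical=[C,D,A,E,B]
After op 8 (replace(3, 'n')): offset=2, physical=[n,B,C,D,A], logical=[C,D,A,n,B]
After op 9 (rotate(+1)): offset=3, physical=[n,B,C,D,A], logical=[D,A,n,B,C]
After op 10 (replace(3, 'g')): offset=3, physical=[n,g,C,D,A], logical=[D,A,n,g,C]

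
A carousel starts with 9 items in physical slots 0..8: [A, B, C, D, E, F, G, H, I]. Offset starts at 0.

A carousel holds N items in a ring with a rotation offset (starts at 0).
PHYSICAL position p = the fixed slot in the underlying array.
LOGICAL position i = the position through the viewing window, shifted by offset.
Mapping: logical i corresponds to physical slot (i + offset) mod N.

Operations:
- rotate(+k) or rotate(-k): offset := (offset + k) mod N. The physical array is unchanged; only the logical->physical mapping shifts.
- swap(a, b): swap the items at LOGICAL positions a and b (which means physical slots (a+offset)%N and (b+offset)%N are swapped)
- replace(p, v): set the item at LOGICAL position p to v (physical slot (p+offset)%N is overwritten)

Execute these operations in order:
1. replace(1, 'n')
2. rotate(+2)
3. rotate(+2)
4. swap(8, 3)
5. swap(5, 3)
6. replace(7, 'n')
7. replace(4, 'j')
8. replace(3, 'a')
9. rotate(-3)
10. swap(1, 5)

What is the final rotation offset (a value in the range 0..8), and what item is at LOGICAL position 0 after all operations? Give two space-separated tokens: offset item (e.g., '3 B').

After op 1 (replace(1, 'n')): offset=0, physical=[A,n,C,D,E,F,G,H,I], logical=[A,n,C,D,E,F,G,H,I]
After op 2 (rotate(+2)): offset=2, physical=[A,n,C,D,E,F,G,H,I], logical=[C,D,E,F,G,H,I,A,n]
After op 3 (rotate(+2)): offset=4, physical=[A,n,C,D,E,F,G,H,I], logical=[E,F,G,H,I,A,n,C,D]
After op 4 (swap(8, 3)): offset=4, physical=[A,n,C,H,E,F,G,D,I], logical=[E,F,G,D,I,A,n,C,H]
After op 5 (swap(5, 3)): offset=4, physical=[D,n,C,H,E,F,G,A,I], logical=[E,F,G,A,I,D,n,C,H]
After op 6 (replace(7, 'n')): offset=4, physical=[D,n,n,H,E,F,G,A,I], logical=[E,F,G,A,I,D,n,n,H]
After op 7 (replace(4, 'j')): offset=4, physical=[D,n,n,H,E,F,G,A,j], logical=[E,F,G,A,j,D,n,n,H]
After op 8 (replace(3, 'a')): offset=4, physical=[D,n,n,H,E,F,G,a,j], logical=[E,F,G,a,j,D,n,n,H]
After op 9 (rotate(-3)): offset=1, physical=[D,n,n,H,E,F,G,a,j], logical=[n,n,H,E,F,G,a,j,D]
After op 10 (swap(1, 5)): offset=1, physical=[D,n,G,H,E,F,n,a,j], logical=[n,G,H,E,F,n,a,j,D]

Answer: 1 n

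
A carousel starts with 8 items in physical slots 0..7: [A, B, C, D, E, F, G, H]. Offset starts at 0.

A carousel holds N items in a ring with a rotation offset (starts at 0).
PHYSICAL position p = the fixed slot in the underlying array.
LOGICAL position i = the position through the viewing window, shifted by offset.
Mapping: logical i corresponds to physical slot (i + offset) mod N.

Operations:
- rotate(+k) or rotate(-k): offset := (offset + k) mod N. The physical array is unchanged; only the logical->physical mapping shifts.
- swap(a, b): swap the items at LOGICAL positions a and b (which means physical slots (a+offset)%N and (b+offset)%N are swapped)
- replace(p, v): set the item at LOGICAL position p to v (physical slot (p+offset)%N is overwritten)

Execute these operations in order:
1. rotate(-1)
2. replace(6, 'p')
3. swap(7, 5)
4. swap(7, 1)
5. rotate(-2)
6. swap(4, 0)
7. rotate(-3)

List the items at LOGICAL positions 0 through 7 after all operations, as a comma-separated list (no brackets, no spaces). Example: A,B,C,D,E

After op 1 (rotate(-1)): offset=7, physical=[A,B,C,D,E,F,G,H], logical=[H,A,B,C,D,E,F,G]
After op 2 (replace(6, 'p')): offset=7, physical=[A,B,C,D,E,p,G,H], logical=[H,A,B,C,D,E,p,G]
After op 3 (swap(7, 5)): offset=7, physical=[A,B,C,D,G,p,E,H], logical=[H,A,B,C,D,G,p,E]
After op 4 (swap(7, 1)): offset=7, physical=[E,B,C,D,G,p,A,H], logical=[H,E,B,C,D,G,p,A]
After op 5 (rotate(-2)): offset=5, physical=[E,B,C,D,G,p,A,H], logical=[p,A,H,E,B,C,D,G]
After op 6 (swap(4, 0)): offset=5, physical=[E,p,C,D,G,B,A,H], logical=[B,A,H,E,p,C,D,G]
After op 7 (rotate(-3)): offset=2, physical=[E,p,C,D,G,B,A,H], logical=[C,D,G,B,A,H,E,p]

Answer: C,D,G,B,A,H,E,p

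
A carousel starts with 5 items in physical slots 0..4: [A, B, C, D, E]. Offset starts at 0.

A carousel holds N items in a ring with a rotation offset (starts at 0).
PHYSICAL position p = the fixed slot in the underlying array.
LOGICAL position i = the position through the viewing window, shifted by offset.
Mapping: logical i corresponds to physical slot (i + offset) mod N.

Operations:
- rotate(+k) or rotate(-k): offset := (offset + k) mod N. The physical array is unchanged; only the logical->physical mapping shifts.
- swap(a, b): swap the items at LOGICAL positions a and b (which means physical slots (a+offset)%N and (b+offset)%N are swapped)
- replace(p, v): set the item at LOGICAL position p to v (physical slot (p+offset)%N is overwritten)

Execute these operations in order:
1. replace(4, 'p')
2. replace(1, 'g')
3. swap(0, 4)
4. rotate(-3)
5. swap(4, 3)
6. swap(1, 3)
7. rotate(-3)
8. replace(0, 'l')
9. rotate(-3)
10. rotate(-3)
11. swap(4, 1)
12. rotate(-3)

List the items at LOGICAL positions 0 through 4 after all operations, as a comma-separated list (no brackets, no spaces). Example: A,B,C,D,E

Answer: D,p,l,g,C

Derivation:
After op 1 (replace(4, 'p')): offset=0, physical=[A,B,C,D,p], logical=[A,B,C,D,p]
After op 2 (replace(1, 'g')): offset=0, physical=[A,g,C,D,p], logical=[A,g,C,D,p]
After op 3 (swap(0, 4)): offset=0, physical=[p,g,C,D,A], logical=[p,g,C,D,A]
After op 4 (rotate(-3)): offset=2, physical=[p,g,C,D,A], logical=[C,D,A,p,g]
After op 5 (swap(4, 3)): offset=2, physical=[g,p,C,D,A], logical=[C,D,A,g,p]
After op 6 (swap(1, 3)): offset=2, physical=[D,p,C,g,A], logical=[C,g,A,D,p]
After op 7 (rotate(-3)): offset=4, physical=[D,p,C,g,A], logical=[A,D,p,C,g]
After op 8 (replace(0, 'l')): offset=4, physical=[D,p,C,g,l], logical=[l,D,p,C,g]
After op 9 (rotate(-3)): offset=1, physical=[D,p,C,g,l], logical=[p,C,g,l,D]
After op 10 (rotate(-3)): offset=3, physical=[D,p,C,g,l], logical=[g,l,D,p,C]
After op 11 (swap(4, 1)): offset=3, physical=[D,p,l,g,C], logical=[g,C,D,p,l]
After op 12 (rotate(-3)): offset=0, physical=[D,p,l,g,C], logical=[D,p,l,g,C]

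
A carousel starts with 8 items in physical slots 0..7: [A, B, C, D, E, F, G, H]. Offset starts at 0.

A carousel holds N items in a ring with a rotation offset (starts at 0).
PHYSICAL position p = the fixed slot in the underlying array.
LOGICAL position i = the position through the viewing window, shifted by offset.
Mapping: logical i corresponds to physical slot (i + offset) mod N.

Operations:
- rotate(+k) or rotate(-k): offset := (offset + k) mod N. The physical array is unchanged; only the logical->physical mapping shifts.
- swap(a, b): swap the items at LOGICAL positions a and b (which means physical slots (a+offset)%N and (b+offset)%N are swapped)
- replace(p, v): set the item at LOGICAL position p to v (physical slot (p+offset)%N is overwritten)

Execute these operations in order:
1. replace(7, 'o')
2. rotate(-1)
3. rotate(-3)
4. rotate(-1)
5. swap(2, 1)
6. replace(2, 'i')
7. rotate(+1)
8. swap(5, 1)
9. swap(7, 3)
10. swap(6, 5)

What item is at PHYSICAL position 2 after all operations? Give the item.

After op 1 (replace(7, 'o')): offset=0, physical=[A,B,C,D,E,F,G,o], logical=[A,B,C,D,E,F,G,o]
After op 2 (rotate(-1)): offset=7, physical=[A,B,C,D,E,F,G,o], logical=[o,A,B,C,D,E,F,G]
After op 3 (rotate(-3)): offset=4, physical=[A,B,C,D,E,F,G,o], logical=[E,F,G,o,A,B,C,D]
After op 4 (rotate(-1)): offset=3, physical=[A,B,C,D,E,F,G,o], logical=[D,E,F,G,o,A,B,C]
After op 5 (swap(2, 1)): offset=3, physical=[A,B,C,D,F,E,G,o], logical=[D,F,E,G,o,A,B,C]
After op 6 (replace(2, 'i')): offset=3, physical=[A,B,C,D,F,i,G,o], logical=[D,F,i,G,o,A,B,C]
After op 7 (rotate(+1)): offset=4, physical=[A,B,C,D,F,i,G,o], logical=[F,i,G,o,A,B,C,D]
After op 8 (swap(5, 1)): offset=4, physical=[A,i,C,D,F,B,G,o], logical=[F,B,G,o,A,i,C,D]
After op 9 (swap(7, 3)): offset=4, physical=[A,i,C,o,F,B,G,D], logical=[F,B,G,D,A,i,C,o]
After op 10 (swap(6, 5)): offset=4, physical=[A,C,i,o,F,B,G,D], logical=[F,B,G,D,A,C,i,o]

Answer: i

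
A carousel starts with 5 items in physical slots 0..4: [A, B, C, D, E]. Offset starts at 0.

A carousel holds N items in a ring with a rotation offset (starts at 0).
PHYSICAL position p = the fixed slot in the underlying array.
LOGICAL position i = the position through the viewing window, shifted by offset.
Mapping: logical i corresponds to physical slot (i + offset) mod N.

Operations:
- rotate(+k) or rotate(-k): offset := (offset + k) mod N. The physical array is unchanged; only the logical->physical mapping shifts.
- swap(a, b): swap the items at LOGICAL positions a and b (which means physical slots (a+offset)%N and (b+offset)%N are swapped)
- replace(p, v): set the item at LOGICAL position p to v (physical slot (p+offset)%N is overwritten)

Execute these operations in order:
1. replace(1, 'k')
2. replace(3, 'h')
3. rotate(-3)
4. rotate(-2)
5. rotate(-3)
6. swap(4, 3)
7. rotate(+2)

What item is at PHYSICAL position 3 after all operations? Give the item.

After op 1 (replace(1, 'k')): offset=0, physical=[A,k,C,D,E], logical=[A,k,C,D,E]
After op 2 (replace(3, 'h')): offset=0, physical=[A,k,C,h,E], logical=[A,k,C,h,E]
After op 3 (rotate(-3)): offset=2, physical=[A,k,C,h,E], logical=[C,h,E,A,k]
After op 4 (rotate(-2)): offset=0, physical=[A,k,C,h,E], logical=[A,k,C,h,E]
After op 5 (rotate(-3)): offset=2, physical=[A,k,C,h,E], logical=[C,h,E,A,k]
After op 6 (swap(4, 3)): offset=2, physical=[k,A,C,h,E], logical=[C,h,E,k,A]
After op 7 (rotate(+2)): offset=4, physical=[k,A,C,h,E], logical=[E,k,A,C,h]

Answer: h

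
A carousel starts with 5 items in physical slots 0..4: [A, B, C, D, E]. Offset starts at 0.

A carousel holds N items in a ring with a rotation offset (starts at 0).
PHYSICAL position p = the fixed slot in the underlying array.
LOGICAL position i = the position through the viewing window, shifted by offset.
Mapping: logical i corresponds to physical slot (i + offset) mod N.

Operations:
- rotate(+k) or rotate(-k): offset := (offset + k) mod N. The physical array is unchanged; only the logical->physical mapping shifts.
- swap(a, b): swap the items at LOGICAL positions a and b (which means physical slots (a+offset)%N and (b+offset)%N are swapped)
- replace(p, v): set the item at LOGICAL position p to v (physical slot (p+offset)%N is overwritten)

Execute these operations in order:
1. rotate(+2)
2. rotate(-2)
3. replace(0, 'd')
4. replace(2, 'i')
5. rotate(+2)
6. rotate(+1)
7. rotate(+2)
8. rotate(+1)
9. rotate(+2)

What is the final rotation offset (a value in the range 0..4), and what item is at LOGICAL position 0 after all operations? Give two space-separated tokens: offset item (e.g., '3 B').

Answer: 3 D

Derivation:
After op 1 (rotate(+2)): offset=2, physical=[A,B,C,D,E], logical=[C,D,E,A,B]
After op 2 (rotate(-2)): offset=0, physical=[A,B,C,D,E], logical=[A,B,C,D,E]
After op 3 (replace(0, 'd')): offset=0, physical=[d,B,C,D,E], logical=[d,B,C,D,E]
After op 4 (replace(2, 'i')): offset=0, physical=[d,B,i,D,E], logical=[d,B,i,D,E]
After op 5 (rotate(+2)): offset=2, physical=[d,B,i,D,E], logical=[i,D,E,d,B]
After op 6 (rotate(+1)): offset=3, physical=[d,B,i,D,E], logical=[D,E,d,B,i]
After op 7 (rotate(+2)): offset=0, physical=[d,B,i,D,E], logical=[d,B,i,D,E]
After op 8 (rotate(+1)): offset=1, physical=[d,B,i,D,E], logical=[B,i,D,E,d]
After op 9 (rotate(+2)): offset=3, physical=[d,B,i,D,E], logical=[D,E,d,B,i]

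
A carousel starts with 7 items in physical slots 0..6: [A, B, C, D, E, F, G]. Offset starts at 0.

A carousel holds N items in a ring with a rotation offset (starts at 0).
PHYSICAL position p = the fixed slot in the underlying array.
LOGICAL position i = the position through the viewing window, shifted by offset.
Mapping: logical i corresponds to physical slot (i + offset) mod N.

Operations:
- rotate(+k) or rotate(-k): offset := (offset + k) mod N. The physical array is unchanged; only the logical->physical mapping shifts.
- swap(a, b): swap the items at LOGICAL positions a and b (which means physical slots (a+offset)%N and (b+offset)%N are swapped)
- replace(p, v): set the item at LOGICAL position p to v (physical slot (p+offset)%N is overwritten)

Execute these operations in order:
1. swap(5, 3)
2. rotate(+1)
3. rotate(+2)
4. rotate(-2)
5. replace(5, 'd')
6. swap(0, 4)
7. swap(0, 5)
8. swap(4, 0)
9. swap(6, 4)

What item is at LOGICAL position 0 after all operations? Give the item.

After op 1 (swap(5, 3)): offset=0, physical=[A,B,C,F,E,D,G], logical=[A,B,C,F,E,D,G]
After op 2 (rotate(+1)): offset=1, physical=[A,B,C,F,E,D,G], logical=[B,C,F,E,D,G,A]
After op 3 (rotate(+2)): offset=3, physical=[A,B,C,F,E,D,G], logical=[F,E,D,G,A,B,C]
After op 4 (rotate(-2)): offset=1, physical=[A,B,C,F,E,D,G], logical=[B,C,F,E,D,G,A]
After op 5 (replace(5, 'd')): offset=1, physical=[A,B,C,F,E,D,d], logical=[B,C,F,E,D,d,A]
After op 6 (swap(0, 4)): offset=1, physical=[A,D,C,F,E,B,d], logical=[D,C,F,E,B,d,A]
After op 7 (swap(0, 5)): offset=1, physical=[A,d,C,F,E,B,D], logical=[d,C,F,E,B,D,A]
After op 8 (swap(4, 0)): offset=1, physical=[A,B,C,F,E,d,D], logical=[B,C,F,E,d,D,A]
After op 9 (swap(6, 4)): offset=1, physical=[d,B,C,F,E,A,D], logical=[B,C,F,E,A,D,d]

Answer: B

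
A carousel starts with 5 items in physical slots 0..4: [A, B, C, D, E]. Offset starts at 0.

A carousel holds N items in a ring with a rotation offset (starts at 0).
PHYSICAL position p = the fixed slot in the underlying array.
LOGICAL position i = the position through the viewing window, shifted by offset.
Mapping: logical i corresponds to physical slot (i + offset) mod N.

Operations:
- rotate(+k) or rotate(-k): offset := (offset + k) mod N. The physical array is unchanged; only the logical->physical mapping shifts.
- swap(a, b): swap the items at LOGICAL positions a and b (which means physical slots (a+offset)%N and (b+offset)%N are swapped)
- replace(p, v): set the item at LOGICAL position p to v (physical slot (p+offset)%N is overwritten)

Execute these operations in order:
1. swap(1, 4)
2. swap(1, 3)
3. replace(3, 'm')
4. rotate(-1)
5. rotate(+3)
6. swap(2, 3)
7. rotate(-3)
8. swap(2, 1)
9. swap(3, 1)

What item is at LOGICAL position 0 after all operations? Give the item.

After op 1 (swap(1, 4)): offset=0, physical=[A,E,C,D,B], logical=[A,E,C,D,B]
After op 2 (swap(1, 3)): offset=0, physical=[A,D,C,E,B], logical=[A,D,C,E,B]
After op 3 (replace(3, 'm')): offset=0, physical=[A,D,C,m,B], logical=[A,D,C,m,B]
After op 4 (rotate(-1)): offset=4, physical=[A,D,C,m,B], logical=[B,A,D,C,m]
After op 5 (rotate(+3)): offset=2, physical=[A,D,C,m,B], logical=[C,m,B,A,D]
After op 6 (swap(2, 3)): offset=2, physical=[B,D,C,m,A], logical=[C,m,A,B,D]
After op 7 (rotate(-3)): offset=4, physical=[B,D,C,m,A], logical=[A,B,D,C,m]
After op 8 (swap(2, 1)): offset=4, physical=[D,B,C,m,A], logical=[A,D,B,C,m]
After op 9 (swap(3, 1)): offset=4, physical=[C,B,D,m,A], logical=[A,C,B,D,m]

Answer: A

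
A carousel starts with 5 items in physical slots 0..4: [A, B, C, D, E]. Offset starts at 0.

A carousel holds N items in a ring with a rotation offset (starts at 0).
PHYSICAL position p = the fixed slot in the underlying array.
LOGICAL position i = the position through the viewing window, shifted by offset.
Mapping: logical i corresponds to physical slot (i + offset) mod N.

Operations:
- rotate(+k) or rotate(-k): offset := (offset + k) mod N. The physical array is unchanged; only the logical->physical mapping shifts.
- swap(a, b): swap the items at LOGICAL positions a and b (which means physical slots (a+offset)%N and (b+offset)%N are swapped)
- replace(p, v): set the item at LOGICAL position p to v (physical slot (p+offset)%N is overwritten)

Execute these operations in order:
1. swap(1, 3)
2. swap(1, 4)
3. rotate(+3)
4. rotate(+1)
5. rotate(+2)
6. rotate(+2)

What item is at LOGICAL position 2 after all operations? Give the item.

Answer: A

Derivation:
After op 1 (swap(1, 3)): offset=0, physical=[A,D,C,B,E], logical=[A,D,C,B,E]
After op 2 (swap(1, 4)): offset=0, physical=[A,E,C,B,D], logical=[A,E,C,B,D]
After op 3 (rotate(+3)): offset=3, physical=[A,E,C,B,D], logical=[B,D,A,E,C]
After op 4 (rotate(+1)): offset=4, physical=[A,E,C,B,D], logical=[D,A,E,C,B]
After op 5 (rotate(+2)): offset=1, physical=[A,E,C,B,D], logical=[E,C,B,D,A]
After op 6 (rotate(+2)): offset=3, physical=[A,E,C,B,D], logical=[B,D,A,E,C]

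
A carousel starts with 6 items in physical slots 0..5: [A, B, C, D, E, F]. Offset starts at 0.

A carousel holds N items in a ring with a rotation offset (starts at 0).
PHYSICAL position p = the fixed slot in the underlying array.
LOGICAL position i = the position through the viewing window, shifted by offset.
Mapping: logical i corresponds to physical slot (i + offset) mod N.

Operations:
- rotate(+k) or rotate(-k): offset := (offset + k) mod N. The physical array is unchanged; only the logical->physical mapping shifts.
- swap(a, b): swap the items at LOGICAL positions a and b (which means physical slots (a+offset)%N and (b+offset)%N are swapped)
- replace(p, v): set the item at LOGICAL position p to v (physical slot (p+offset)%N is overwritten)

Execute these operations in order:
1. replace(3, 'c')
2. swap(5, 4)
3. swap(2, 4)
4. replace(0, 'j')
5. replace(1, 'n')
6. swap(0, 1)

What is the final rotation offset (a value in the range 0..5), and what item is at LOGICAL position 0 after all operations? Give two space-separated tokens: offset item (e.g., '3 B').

Answer: 0 n

Derivation:
After op 1 (replace(3, 'c')): offset=0, physical=[A,B,C,c,E,F], logical=[A,B,C,c,E,F]
After op 2 (swap(5, 4)): offset=0, physical=[A,B,C,c,F,E], logical=[A,B,C,c,F,E]
After op 3 (swap(2, 4)): offset=0, physical=[A,B,F,c,C,E], logical=[A,B,F,c,C,E]
After op 4 (replace(0, 'j')): offset=0, physical=[j,B,F,c,C,E], logical=[j,B,F,c,C,E]
After op 5 (replace(1, 'n')): offset=0, physical=[j,n,F,c,C,E], logical=[j,n,F,c,C,E]
After op 6 (swap(0, 1)): offset=0, physical=[n,j,F,c,C,E], logical=[n,j,F,c,C,E]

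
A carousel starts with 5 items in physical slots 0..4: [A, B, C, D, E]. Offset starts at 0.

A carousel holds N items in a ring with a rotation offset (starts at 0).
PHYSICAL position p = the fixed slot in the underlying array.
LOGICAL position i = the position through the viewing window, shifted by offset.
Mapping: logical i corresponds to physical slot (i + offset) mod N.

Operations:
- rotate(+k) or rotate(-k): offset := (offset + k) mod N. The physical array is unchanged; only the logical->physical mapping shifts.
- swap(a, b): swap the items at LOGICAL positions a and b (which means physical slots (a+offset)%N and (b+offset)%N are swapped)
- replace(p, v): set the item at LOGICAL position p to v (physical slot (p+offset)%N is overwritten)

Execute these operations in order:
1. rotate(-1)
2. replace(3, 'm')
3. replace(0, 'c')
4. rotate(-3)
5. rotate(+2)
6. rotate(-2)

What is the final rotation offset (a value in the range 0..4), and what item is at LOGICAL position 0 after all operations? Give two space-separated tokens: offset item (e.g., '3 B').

After op 1 (rotate(-1)): offset=4, physical=[A,B,C,D,E], logical=[E,A,B,C,D]
After op 2 (replace(3, 'm')): offset=4, physical=[A,B,m,D,E], logical=[E,A,B,m,D]
After op 3 (replace(0, 'c')): offset=4, physical=[A,B,m,D,c], logical=[c,A,B,m,D]
After op 4 (rotate(-3)): offset=1, physical=[A,B,m,D,c], logical=[B,m,D,c,A]
After op 5 (rotate(+2)): offset=3, physical=[A,B,m,D,c], logical=[D,c,A,B,m]
After op 6 (rotate(-2)): offset=1, physical=[A,B,m,D,c], logical=[B,m,D,c,A]

Answer: 1 B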